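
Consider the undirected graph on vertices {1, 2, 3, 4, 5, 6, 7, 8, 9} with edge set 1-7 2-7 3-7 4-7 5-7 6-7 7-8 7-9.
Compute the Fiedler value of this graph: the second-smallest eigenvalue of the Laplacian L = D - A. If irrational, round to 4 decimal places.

1

With the vertex order [1, 2, 3, 4, 5, 6, 7, 8, 9], the degrees are [1, 1, 1, 1, 1, 1, 8, 1, 1], giving D = diag(1, 1, 1, 1, 1, 1, 8, 1, 1) and L = D - A. The sorted Laplacian eigenvalues are [0, 1, 1, 1, 1, 1, 1, 1, 9]; the algebraic connectivity is the second entry, 1.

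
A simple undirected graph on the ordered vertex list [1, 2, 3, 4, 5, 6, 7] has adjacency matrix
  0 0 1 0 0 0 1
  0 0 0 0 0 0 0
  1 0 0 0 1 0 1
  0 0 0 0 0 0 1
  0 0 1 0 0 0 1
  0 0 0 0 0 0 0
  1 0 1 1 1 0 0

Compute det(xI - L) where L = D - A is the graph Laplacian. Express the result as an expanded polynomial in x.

With the vertex order [1, 2, 3, 4, 5, 6, 7], the degrees are [2, 0, 3, 1, 2, 0, 4], giving D = diag(2, 0, 3, 1, 2, 0, 4) and L = D - A. The eigenvalues of L are [0, 0, 0, 1, 2, 4, 5]; the characteristic polynomial is the product of (x - lambda_i), which multiplies out to x^7 - 12x^6 + 49x^5 - 78x^4 + 40x^3. Since p(0) = det(-L) = 0, x divides p(x). There are 3 zeros in the spectrum, matching the 3 components.

x^7 - 12x^6 + 49x^5 - 78x^4 + 40x^3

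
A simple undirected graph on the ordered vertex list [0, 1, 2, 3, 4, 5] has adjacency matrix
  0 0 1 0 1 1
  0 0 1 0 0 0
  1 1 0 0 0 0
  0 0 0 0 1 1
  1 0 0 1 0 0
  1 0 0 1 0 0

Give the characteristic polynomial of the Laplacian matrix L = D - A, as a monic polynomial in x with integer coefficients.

Each diagonal entry of L is the vertex degree and each off-diagonal entry is -1 where an edge is present, 0 otherwise; in the order [0, 1, 2, 3, 4, 5] the diagonal is [3, 1, 2, 2, 2, 2]. Computing det(xI - L) by cofactor expansion (or equivalently via sum-over-permutations) gives x^6 - 12x^5 + 53x^4 - 106x^3 + 92x^2 - 24x. The constant term is 0 because L is singular (the all-ones vector lies in its kernel). The largest eigenvalue, 4.5616, is at most the vertex count 6. By the matrix-tree theorem the graph has (1/6) * product of the nonzero eigenvalues = 4 spanning trees.

x^6 - 12x^5 + 53x^4 - 106x^3 + 92x^2 - 24x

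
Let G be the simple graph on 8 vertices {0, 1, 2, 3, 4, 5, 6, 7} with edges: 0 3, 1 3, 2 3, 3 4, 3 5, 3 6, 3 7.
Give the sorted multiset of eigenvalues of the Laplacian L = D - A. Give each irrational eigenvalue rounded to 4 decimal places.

Reading degrees in the order [0, 1, 2, 3, 4, 5, 6, 7] gives [1, 1, 1, 7, 1, 1, 1, 1]; set D = diag(1, 1, 1, 7, 1, 1, 1, 1) and form L = D - A. L is symmetric positive semidefinite, so every eigenvalue is real and nonnegative.

[0, 1, 1, 1, 1, 1, 1, 8]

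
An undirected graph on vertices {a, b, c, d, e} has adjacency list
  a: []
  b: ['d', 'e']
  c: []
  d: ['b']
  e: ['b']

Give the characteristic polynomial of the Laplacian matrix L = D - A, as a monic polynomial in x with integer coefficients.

Each diagonal entry of L is the vertex degree and each off-diagonal entry is -1 where an edge is present, 0 otherwise; in the order [a, b, c, d, e] the diagonal is [0, 2, 0, 1, 1]. The eigenvalues of L are [0, 0, 0, 1, 3]; the characteristic polynomial is the product of (x - lambda_i), which multiplies out to x^5 - 4x^4 + 3x^3. The constant term is 0 because L is singular (the all-ones vector lies in its kernel). The largest eigenvalue, 3, is at most the vertex count 5.

x^5 - 4x^4 + 3x^3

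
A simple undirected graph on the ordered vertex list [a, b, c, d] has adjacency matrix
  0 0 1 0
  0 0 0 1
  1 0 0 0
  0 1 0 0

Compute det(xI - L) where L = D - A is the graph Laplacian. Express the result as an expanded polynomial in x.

x^4 - 4x^3 + 4x^2

Each diagonal entry of L is the vertex degree and each off-diagonal entry is -1 where an edge is present, 0 otherwise; in the order [a, b, c, d] the diagonal is [1, 1, 1, 1]. The eigenvalues of L are [0, 0, 2, 2]; the characteristic polynomial is the product of (x - lambda_i), which multiplies out to x^4 - 4x^3 + 4x^2. The coefficient of x^3 equals -trace(L) = -4, matching the sum of degrees. There are 2 zeros in the spectrum, matching the 2 components. The largest eigenvalue, 2, is at most the vertex count 4.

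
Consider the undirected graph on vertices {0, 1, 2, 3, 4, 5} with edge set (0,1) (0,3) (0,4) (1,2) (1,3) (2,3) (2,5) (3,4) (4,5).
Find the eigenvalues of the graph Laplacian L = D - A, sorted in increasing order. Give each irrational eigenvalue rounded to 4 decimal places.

With the vertex order [0, 1, 2, 3, 4, 5], the degrees are [3, 3, 3, 4, 3, 2], giving D = diag(3, 3, 3, 4, 3, 2) and L = D - A. The multiplicity of 0 as a Laplacian eigenvalue equals the number of connected components. The single zero eigenvalue shows the graph is connected.

[0, 1.6972, 2.3820, 4, 4.6180, 5.3028]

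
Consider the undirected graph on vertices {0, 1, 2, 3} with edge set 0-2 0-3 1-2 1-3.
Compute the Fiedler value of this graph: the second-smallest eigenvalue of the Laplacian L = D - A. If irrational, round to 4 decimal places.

With the vertex order [0, 1, 2, 3], the degrees are [2, 2, 2, 2], giving D = diag(2, 2, 2, 2) and L = D - A. The smallest Laplacian eigenvalue is always 0. The next one, lambda_2 = 2, measures how hard the graph is to disconnect: larger values mean better connectivity. There is one zero in the spectrum, matching the 1 component.

2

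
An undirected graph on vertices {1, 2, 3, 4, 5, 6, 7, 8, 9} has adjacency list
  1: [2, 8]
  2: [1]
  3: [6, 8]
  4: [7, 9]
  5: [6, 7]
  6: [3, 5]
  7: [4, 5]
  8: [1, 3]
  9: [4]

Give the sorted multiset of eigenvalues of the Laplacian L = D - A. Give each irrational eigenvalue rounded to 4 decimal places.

Reading degrees in the order [1, 2, 3, 4, 5, 6, 7, 8, 9] gives [2, 1, 2, 2, 2, 2, 2, 2, 1]; set D = diag(2, 1, 2, 2, 2, 2, 2, 2, 1) and form L = D - A. Since every row of L sums to 0, the all-ones vector is in the kernel and 0 is an eigenvalue.

[0, 0.1206, 0.4679, 1, 1.6527, 2.3473, 3, 3.5321, 3.8794]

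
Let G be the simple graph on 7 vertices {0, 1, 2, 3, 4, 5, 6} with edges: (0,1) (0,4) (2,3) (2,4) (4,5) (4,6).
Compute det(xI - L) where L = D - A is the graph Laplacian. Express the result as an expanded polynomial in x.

x^7 - 12x^6 + 52x^5 - 104x^4 + 100x^3 - 44x^2 + 7x

Reading degrees in the order [0, 1, 2, 3, 4, 5, 6] gives [2, 1, 2, 1, 4, 1, 1]; set D = diag(2, 1, 2, 1, 4, 1, 1) and form L = D - A. L has integer entries, so p(x) = det(xI - L) has integer coefficients. Expanding the determinant yields x^7 - 12x^6 + 52x^5 - 104x^4 + 100x^3 - 44x^2 + 7x. The constant term is 0 because L is singular (the all-ones vector lies in its kernel).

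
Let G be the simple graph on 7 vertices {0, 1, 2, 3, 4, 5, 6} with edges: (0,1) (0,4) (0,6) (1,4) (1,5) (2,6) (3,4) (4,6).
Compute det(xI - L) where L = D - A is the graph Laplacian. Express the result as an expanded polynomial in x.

Reading degrees in the order [0, 1, 2, 3, 4, 5, 6] gives [3, 3, 1, 1, 4, 1, 3]; set D = diag(3, 3, 1, 1, 4, 1, 3) and form L = D - A. L has integer entries, so p(x) = det(xI - L) has integer coefficients. Expanding the determinant yields x^7 - 16x^6 + 97x^5 - 278x^4 + 386x^3 - 244x^2 + 56x. The coefficient of x^6 equals -trace(L) = -16, matching the sum of degrees. By the matrix-tree theorem the graph has (1/7) * product of the nonzero eigenvalues = 8 spanning trees. The eigenvalues sum to 16, which equals trace(L) = 2|E|.

x^7 - 16x^6 + 97x^5 - 278x^4 + 386x^3 - 244x^2 + 56x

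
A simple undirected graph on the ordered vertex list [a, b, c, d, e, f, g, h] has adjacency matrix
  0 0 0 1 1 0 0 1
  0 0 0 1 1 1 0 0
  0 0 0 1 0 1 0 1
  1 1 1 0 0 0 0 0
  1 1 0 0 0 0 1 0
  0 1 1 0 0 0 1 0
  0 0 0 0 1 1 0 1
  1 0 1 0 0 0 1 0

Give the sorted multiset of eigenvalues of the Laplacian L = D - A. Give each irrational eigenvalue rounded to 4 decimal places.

[0, 2, 2, 2, 4, 4, 4, 6]

With the vertex order [a, b, c, d, e, f, g, h], the degrees are [3, 3, 3, 3, 3, 3, 3, 3], giving D = diag(3, 3, 3, 3, 3, 3, 3, 3) and L = D - A. Diagonalising L (or applying a numerical eigensolver to the 8x8 matrix) gives the spectrum above.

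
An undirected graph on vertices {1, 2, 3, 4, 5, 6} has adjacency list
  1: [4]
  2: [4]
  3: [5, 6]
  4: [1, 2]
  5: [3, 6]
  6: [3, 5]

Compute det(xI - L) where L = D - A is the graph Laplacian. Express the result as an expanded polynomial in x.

x^6 - 10x^5 + 36x^4 - 54x^3 + 27x^2

With the vertex order [1, 2, 3, 4, 5, 6], the degrees are [1, 1, 2, 2, 2, 2], giving D = diag(1, 1, 2, 2, 2, 2) and L = D - A. Computing det(xI - L) by cofactor expansion (or equivalently via sum-over-permutations) gives x^6 - 10x^5 + 36x^4 - 54x^3 + 27x^2. The constant term is 0 because L is singular (the all-ones vector lies in its kernel). There are 2 zeros in the spectrum, matching the 2 components.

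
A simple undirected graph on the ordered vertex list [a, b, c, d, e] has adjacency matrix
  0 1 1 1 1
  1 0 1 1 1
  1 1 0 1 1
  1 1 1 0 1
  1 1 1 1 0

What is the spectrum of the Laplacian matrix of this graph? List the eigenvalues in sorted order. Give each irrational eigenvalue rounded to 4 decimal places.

Reading degrees in the order [a, b, c, d, e] gives [4, 4, 4, 4, 4]; set D = diag(4, 4, 4, 4, 4) and form L = D - A. The multiplicity of 0 as a Laplacian eigenvalue equals the number of connected components. The eigenvalues sum to 20, which equals trace(L) = 2|E|. The largest eigenvalue, 5, is at most the vertex count 5.

[0, 5, 5, 5, 5]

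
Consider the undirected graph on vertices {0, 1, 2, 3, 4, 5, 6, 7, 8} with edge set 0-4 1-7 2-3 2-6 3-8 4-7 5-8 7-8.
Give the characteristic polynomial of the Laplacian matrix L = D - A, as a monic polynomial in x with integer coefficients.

Reading degrees in the order [0, 1, 2, 3, 4, 5, 6, 7, 8] gives [1, 1, 2, 2, 2, 1, 1, 3, 3]; set D = diag(1, 1, 2, 2, 2, 1, 1, 3, 3) and form L = D - A. Computing det(xI - L) by cofactor expansion (or equivalently via sum-over-permutations) gives x^9 - 16x^8 + 103x^7 - 344x^6 + 641x^5 - 668x^4 + 371x^3 - 98x^2 + 9x. The constant term is 0 because L is singular (the all-ones vector lies in its kernel). By the matrix-tree theorem the graph has (1/9) * product of the nonzero eigenvalues = 1 spanning tree.

x^9 - 16x^8 + 103x^7 - 344x^6 + 641x^5 - 668x^4 + 371x^3 - 98x^2 + 9x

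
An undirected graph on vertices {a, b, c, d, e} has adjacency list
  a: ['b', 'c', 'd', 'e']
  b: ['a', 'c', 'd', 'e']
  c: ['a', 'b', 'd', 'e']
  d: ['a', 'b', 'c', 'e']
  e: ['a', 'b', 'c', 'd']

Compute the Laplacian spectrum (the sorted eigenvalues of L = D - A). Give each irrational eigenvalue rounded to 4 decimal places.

[0, 5, 5, 5, 5]

Each diagonal entry of L is the vertex degree and each off-diagonal entry is -1 where an edge is present, 0 otherwise; in the order [a, b, c, d, e] the diagonal is [4, 4, 4, 4, 4]. The multiplicity of 0 as a Laplacian eigenvalue equals the number of connected components. By the matrix-tree theorem the graph has (1/5) * product of the nonzero eigenvalues = 125 spanning trees.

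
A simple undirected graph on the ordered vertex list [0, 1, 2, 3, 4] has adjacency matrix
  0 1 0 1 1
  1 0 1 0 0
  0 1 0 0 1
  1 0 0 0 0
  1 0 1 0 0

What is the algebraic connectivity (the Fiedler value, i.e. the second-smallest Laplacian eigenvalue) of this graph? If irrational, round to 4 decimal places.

0.8299

Each diagonal entry of L is the vertex degree and each off-diagonal entry is -1 where an edge is present, 0 otherwise; in the order [0, 1, 2, 3, 4] the diagonal is [3, 2, 2, 1, 2]. Computing the eigenvalues of L and sorting gives [0, 0.8299, 2, 2.6889, 4.4812]. The Fiedler value lambda_2 = 0.8299 is strictly positive, so the graph is connected. There is one zero in the spectrum, matching the 1 component. The largest eigenvalue, 4.4812, is at most the vertex count 5.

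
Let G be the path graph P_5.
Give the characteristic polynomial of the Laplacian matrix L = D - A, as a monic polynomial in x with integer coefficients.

The graph has 5 vertices and degree multiset [2, 2, 2, 1, 1]; D is the diagonal matrix of degrees and L = D - A. Computing det(xI - L) by cofactor expansion (or equivalently via sum-over-permutations) gives x^5 - 8x^4 + 21x^3 - 20x^2 + 5x. Since p(0) = det(-L) = 0, x divides p(x). By the matrix-tree theorem the graph has (1/5) * product of the nonzero eigenvalues = 1 spanning tree. The eigenvalues sum to 8, which equals trace(L) = 2|E|.

x^5 - 8x^4 + 21x^3 - 20x^2 + 5x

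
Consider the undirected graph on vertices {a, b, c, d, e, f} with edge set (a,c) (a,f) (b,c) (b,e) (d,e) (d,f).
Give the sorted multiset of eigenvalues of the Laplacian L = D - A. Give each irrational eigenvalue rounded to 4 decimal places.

With the vertex order [a, b, c, d, e, f], the degrees are [2, 2, 2, 2, 2, 2], giving D = diag(2, 2, 2, 2, 2, 2) and L = D - A. Since every row of L sums to 0, the all-ones vector is in the kernel and 0 is an eigenvalue. There is one zero in the spectrum, matching the 1 component.

[0, 1, 1, 3, 3, 4]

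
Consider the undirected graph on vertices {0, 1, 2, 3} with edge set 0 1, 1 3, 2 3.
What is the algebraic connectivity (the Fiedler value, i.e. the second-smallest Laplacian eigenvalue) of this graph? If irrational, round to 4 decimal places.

With the vertex order [0, 1, 2, 3], the degrees are [1, 2, 1, 2], giving D = diag(1, 2, 1, 2) and L = D - A. The smallest Laplacian eigenvalue is always 0. The next one, lambda_2 = 0.5858, measures how hard the graph is to disconnect: larger values mean better connectivity. By the matrix-tree theorem the graph has (1/4) * product of the nonzero eigenvalues = 1 spanning tree.

0.5858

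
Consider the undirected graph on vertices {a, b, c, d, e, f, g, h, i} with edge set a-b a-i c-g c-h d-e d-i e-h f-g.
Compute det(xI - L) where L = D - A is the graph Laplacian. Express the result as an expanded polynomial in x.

x^9 - 16x^8 + 105x^7 - 364x^6 + 715x^5 - 792x^4 + 462x^3 - 120x^2 + 9x

Reading degrees in the order [a, b, c, d, e, f, g, h, i] gives [2, 1, 2, 2, 2, 1, 2, 2, 2]; set D = diag(2, 1, 2, 2, 2, 1, 2, 2, 2) and form L = D - A. L has integer entries, so p(x) = det(xI - L) has integer coefficients. Expanding the determinant yields x^9 - 16x^8 + 105x^7 - 364x^6 + 715x^5 - 792x^4 + 462x^3 - 120x^2 + 9x. Since p(0) = det(-L) = 0, x divides p(x). The largest eigenvalue, 3.8794, is at most the vertex count 9.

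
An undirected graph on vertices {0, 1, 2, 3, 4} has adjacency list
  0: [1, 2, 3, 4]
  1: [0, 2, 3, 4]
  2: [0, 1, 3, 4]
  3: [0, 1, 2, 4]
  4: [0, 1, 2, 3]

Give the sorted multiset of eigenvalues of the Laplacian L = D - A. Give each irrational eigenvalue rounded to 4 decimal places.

With the vertex order [0, 1, 2, 3, 4], the degrees are [4, 4, 4, 4, 4], giving D = diag(4, 4, 4, 4, 4) and L = D - A. L is symmetric positive semidefinite, so every eigenvalue is real and nonnegative. The single zero eigenvalue shows the graph is connected.

[0, 5, 5, 5, 5]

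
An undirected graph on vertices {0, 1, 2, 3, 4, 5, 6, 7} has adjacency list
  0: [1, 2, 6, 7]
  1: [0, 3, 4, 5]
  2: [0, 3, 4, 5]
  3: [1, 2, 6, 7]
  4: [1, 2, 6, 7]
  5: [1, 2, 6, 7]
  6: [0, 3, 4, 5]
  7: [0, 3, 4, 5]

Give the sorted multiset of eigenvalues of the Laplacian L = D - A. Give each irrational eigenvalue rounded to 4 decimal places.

Each diagonal entry of L is the vertex degree and each off-diagonal entry is -1 where an edge is present, 0 otherwise; in the order [0, 1, 2, 3, 4, 5, 6, 7] the diagonal is [4, 4, 4, 4, 4, 4, 4, 4]. The multiplicity of 0 as a Laplacian eigenvalue equals the number of connected components. By the matrix-tree theorem the graph has (1/8) * product of the nonzero eigenvalues = 4096 spanning trees. The largest eigenvalue, 8, is at most the vertex count 8.

[0, 4, 4, 4, 4, 4, 4, 8]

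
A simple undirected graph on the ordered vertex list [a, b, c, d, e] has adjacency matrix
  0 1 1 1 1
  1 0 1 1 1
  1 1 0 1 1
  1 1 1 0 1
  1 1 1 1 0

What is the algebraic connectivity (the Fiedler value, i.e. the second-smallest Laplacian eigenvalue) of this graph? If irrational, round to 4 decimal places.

5

Reading degrees in the order [a, b, c, d, e] gives [4, 4, 4, 4, 4]; set D = diag(4, 4, 4, 4, 4) and form L = D - A. The sorted Laplacian eigenvalues are [0, 5, 5, 5, 5]; the algebraic connectivity is the second entry, 5. The largest eigenvalue, 5, is at most the vertex count 5. The eigenvalues sum to 20, which equals trace(L) = 2|E|.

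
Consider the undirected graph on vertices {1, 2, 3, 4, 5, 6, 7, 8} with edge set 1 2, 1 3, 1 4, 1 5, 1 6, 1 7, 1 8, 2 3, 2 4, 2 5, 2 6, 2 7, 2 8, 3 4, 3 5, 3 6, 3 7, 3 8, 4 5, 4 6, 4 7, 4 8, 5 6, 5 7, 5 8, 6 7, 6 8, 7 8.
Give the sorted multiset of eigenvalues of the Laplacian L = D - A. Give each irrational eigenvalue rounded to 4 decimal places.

With the vertex order [1, 2, 3, 4, 5, 6, 7, 8], the degrees are [7, 7, 7, 7, 7, 7, 7, 7], giving D = diag(7, 7, 7, 7, 7, 7, 7, 7) and L = D - A. Diagonalising L (or applying a numerical eigensolver to the 8x8 matrix) gives the spectrum above. The eigenvalues sum to 56, which equals trace(L) = 2|E|.

[0, 8, 8, 8, 8, 8, 8, 8]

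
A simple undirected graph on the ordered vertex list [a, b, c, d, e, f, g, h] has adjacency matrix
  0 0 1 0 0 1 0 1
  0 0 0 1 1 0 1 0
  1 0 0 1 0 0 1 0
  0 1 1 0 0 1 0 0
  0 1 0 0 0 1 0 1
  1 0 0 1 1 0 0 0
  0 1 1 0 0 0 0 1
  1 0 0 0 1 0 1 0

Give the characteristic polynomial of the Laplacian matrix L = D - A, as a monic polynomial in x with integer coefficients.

With the vertex order [a, b, c, d, e, f, g, h], the degrees are [3, 3, 3, 3, 3, 3, 3, 3], giving D = diag(3, 3, 3, 3, 3, 3, 3, 3) and L = D - A. Computing det(xI - L) by cofactor expansion (or equivalently via sum-over-permutations) gives x^8 - 24x^7 + 240x^6 - 1296x^5 + 4080x^4 - 7488x^3 + 7424x^2 - 3072x. The coefficient of x^7 equals -trace(L) = -24, matching the sum of degrees. There is one zero in the spectrum, matching the 1 component.

x^8 - 24x^7 + 240x^6 - 1296x^5 + 4080x^4 - 7488x^3 + 7424x^2 - 3072x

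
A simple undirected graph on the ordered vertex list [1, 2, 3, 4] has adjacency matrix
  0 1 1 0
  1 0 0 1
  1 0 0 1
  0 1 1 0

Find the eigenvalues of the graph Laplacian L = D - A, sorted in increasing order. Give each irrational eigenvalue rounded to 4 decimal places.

Reading degrees in the order [1, 2, 3, 4] gives [2, 2, 2, 2]; set D = diag(2, 2, 2, 2) and form L = D - A. The multiplicity of 0 as a Laplacian eigenvalue equals the number of connected components.

[0, 2, 2, 4]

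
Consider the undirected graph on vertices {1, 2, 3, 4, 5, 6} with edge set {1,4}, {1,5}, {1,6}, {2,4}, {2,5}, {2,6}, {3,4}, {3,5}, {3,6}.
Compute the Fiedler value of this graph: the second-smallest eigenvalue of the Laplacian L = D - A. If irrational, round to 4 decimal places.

With the vertex order [1, 2, 3, 4, 5, 6], the degrees are [3, 3, 3, 3, 3, 3], giving D = diag(3, 3, 3, 3, 3, 3) and L = D - A. The smallest Laplacian eigenvalue is always 0. The next one, lambda_2 = 3, measures how hard the graph is to disconnect: larger values mean better connectivity. By the matrix-tree theorem the graph has (1/6) * product of the nonzero eigenvalues = 81 spanning trees.

3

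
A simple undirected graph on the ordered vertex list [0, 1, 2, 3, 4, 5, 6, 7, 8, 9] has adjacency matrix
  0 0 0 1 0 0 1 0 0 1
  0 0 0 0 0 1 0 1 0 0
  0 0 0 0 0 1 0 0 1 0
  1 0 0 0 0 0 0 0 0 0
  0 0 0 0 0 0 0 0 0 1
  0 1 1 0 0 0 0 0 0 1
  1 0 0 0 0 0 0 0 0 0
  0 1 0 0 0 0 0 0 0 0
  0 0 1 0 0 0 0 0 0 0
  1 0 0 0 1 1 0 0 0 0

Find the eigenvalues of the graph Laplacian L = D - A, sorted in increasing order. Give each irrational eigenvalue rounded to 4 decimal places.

[0, 0.1920, 0.3820, 0.6047, 1, 1.6249, 2.6180, 2.7557, 3.9407, 4.8821]

Each diagonal entry of L is the vertex degree and each off-diagonal entry is -1 where an edge is present, 0 otherwise; in the order [0, 1, 2, 3, 4, 5, 6, 7, 8, 9] the diagonal is [3, 2, 2, 1, 1, 3, 1, 1, 1, 3]. Since every row of L sums to 0, the all-ones vector is in the kernel and 0 is an eigenvalue.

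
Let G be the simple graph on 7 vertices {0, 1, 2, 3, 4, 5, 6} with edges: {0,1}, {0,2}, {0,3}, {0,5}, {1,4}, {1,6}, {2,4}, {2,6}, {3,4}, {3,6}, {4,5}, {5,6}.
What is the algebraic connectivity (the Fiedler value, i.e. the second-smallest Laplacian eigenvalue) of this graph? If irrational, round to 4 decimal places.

3

Each diagonal entry of L is the vertex degree and each off-diagonal entry is -1 where an edge is present, 0 otherwise; in the order [0, 1, 2, 3, 4, 5, 6] the diagonal is [4, 3, 3, 3, 4, 3, 4]. Computing the eigenvalues of L and sorting gives [0, 3, 3, 3, 4, 4, 7]. The Fiedler value lambda_2 = 3 is strictly positive, so the graph is connected.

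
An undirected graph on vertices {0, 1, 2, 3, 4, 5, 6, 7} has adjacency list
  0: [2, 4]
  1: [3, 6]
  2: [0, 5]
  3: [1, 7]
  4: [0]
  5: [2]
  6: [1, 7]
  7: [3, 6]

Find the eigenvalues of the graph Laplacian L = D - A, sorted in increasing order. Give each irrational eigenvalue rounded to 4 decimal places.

With the vertex order [0, 1, 2, 3, 4, 5, 6, 7], the degrees are [2, 2, 2, 2, 1, 1, 2, 2], giving D = diag(2, 2, 2, 2, 1, 1, 2, 2) and L = D - A. The multiplicity of 0 as a Laplacian eigenvalue equals the number of connected components. The 2 zero eigenvalues correspond to the 2 connected components. The eigenvalues sum to 14, which equals trace(L) = 2|E|. The largest eigenvalue, 4, is at most the vertex count 8.

[0, 0, 0.5858, 2, 2, 2, 3.4142, 4]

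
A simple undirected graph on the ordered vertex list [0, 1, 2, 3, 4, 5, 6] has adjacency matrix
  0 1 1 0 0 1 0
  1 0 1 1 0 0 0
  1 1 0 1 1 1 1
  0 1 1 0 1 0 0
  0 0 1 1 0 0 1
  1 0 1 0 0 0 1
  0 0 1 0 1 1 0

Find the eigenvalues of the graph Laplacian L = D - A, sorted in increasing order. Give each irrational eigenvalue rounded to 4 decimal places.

Reading degrees in the order [0, 1, 2, 3, 4, 5, 6] gives [3, 3, 6, 3, 3, 3, 3]; set D = diag(3, 3, 6, 3, 3, 3, 3) and form L = D - A. Since every row of L sums to 0, the all-ones vector is in the kernel and 0 is an eigenvalue. By the matrix-tree theorem the graph has (1/7) * product of the nonzero eigenvalues = 320 spanning trees. The eigenvalues sum to 24, which equals trace(L) = 2|E|.

[0, 2, 2, 4, 4, 5, 7]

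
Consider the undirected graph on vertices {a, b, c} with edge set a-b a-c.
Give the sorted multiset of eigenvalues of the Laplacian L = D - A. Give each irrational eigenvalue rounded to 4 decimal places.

With the vertex order [a, b, c], the degrees are [2, 1, 1], giving D = diag(2, 1, 1) and L = D - A. The multiplicity of 0 as a Laplacian eigenvalue equals the number of connected components. The single zero eigenvalue shows the graph is connected. By the matrix-tree theorem the graph has (1/3) * product of the nonzero eigenvalues = 1 spanning tree. There is one zero in the spectrum, matching the 1 component.

[0, 1, 3]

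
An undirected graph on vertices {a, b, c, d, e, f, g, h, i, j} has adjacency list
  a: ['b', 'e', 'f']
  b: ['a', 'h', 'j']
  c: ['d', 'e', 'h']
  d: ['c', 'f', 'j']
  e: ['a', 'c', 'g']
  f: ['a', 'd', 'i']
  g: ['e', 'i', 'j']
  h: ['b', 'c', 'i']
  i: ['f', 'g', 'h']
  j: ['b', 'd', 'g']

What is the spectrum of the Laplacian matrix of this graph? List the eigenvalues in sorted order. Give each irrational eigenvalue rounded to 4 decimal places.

With the vertex order [a, b, c, d, e, f, g, h, i, j], the degrees are [3, 3, 3, 3, 3, 3, 3, 3, 3, 3], giving D = diag(3, 3, 3, 3, 3, 3, 3, 3, 3, 3) and L = D - A. Diagonalising L (or applying a numerical eigensolver to the 10x10 matrix) gives the spectrum above.

[0, 2, 2, 2, 2, 2, 5, 5, 5, 5]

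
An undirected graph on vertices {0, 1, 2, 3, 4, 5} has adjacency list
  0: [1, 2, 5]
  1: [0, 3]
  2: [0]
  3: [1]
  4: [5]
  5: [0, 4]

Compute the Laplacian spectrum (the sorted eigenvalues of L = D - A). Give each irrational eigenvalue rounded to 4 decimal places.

With the vertex order [0, 1, 2, 3, 4, 5], the degrees are [3, 2, 1, 1, 1, 2], giving D = diag(3, 2, 1, 1, 1, 2) and L = D - A. Diagonalising L (or applying a numerical eigensolver to the 6x6 matrix) gives the spectrum above. The single zero eigenvalue shows the graph is connected. There is one zero in the spectrum, matching the 1 component. By the matrix-tree theorem the graph has (1/6) * product of the nonzero eigenvalues = 1 spanning tree.

[0, 0.3820, 0.6972, 2, 2.6180, 4.3028]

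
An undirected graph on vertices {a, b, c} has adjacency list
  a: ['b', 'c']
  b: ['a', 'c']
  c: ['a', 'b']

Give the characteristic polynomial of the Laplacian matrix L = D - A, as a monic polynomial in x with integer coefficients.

x^3 - 6x^2 + 9x

Each diagonal entry of L is the vertex degree and each off-diagonal entry is -1 where an edge is present, 0 otherwise; in the order [a, b, c] the diagonal is [2, 2, 2]. L has integer entries, so p(x) = det(xI - L) has integer coefficients. Expanding the determinant yields x^3 - 6x^2 + 9x. The coefficient of x^2 equals -trace(L) = -6, matching the sum of degrees.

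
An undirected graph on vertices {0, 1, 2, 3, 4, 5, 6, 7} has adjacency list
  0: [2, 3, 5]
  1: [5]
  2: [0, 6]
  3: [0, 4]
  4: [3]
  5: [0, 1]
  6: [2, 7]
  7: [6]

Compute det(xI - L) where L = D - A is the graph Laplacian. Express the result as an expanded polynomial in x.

x^8 - 14x^7 + 77x^6 - 212x^5 + 307x^4 - 224x^3 + 72x^2 - 8x

Each diagonal entry of L is the vertex degree and each off-diagonal entry is -1 where an edge is present, 0 otherwise; in the order [0, 1, 2, 3, 4, 5, 6, 7] the diagonal is [3, 1, 2, 2, 1, 2, 2, 1]. L has integer entries, so p(x) = det(xI - L) has integer coefficients. Expanding the determinant yields x^8 - 14x^7 + 77x^6 - 212x^5 + 307x^4 - 224x^3 + 72x^2 - 8x. The coefficient of x^7 equals -trace(L) = -14, matching the sum of degrees.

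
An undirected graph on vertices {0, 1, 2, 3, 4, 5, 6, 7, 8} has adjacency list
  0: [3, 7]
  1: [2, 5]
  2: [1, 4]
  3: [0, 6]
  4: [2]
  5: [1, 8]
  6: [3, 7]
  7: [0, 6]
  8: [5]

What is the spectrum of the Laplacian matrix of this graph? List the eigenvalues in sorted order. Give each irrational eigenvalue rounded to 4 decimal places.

[0, 0, 0.3820, 1.3820, 2, 2, 2.6180, 3.6180, 4]

With the vertex order [0, 1, 2, 3, 4, 5, 6, 7, 8], the degrees are [2, 2, 2, 2, 1, 2, 2, 2, 1], giving D = diag(2, 2, 2, 2, 1, 2, 2, 2, 1) and L = D - A. Diagonalising L (or applying a numerical eigensolver to the 9x9 matrix) gives the spectrum above. The 2 zero eigenvalues correspond to the 2 connected components.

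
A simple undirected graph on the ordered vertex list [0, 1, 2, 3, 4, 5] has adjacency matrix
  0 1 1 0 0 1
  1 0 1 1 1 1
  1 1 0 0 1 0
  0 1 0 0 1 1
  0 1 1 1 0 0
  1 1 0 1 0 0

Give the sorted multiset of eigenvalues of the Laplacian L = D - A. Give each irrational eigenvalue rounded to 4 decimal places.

With the vertex order [0, 1, 2, 3, 4, 5], the degrees are [3, 5, 3, 3, 3, 3], giving D = diag(3, 5, 3, 3, 3, 3) and L = D - A. Diagonalising L (or applying a numerical eigensolver to the 6x6 matrix) gives the spectrum above.

[0, 2.3820, 2.3820, 4.6180, 4.6180, 6]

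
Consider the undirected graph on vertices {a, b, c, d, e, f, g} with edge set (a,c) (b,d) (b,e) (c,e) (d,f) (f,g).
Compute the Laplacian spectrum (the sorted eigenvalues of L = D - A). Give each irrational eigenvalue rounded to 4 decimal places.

[0, 0.1981, 0.7530, 1.5550, 2.4450, 3.2470, 3.8019]

Reading degrees in the order [a, b, c, d, e, f, g] gives [1, 2, 2, 2, 2, 2, 1]; set D = diag(1, 2, 2, 2, 2, 2, 1) and form L = D - A. The multiplicity of 0 as a Laplacian eigenvalue equals the number of connected components. The single zero eigenvalue shows the graph is connected. There is one zero in the spectrum, matching the 1 component. By the matrix-tree theorem the graph has (1/7) * product of the nonzero eigenvalues = 1 spanning tree.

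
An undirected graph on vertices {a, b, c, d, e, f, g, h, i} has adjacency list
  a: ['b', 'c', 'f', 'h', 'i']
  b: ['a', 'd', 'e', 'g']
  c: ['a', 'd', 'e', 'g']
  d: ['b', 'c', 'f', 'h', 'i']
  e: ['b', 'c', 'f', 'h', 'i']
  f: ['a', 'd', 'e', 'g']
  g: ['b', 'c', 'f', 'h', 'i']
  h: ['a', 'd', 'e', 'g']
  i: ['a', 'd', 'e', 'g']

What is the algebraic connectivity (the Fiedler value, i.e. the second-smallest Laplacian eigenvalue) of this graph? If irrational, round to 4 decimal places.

4

Reading degrees in the order [a, b, c, d, e, f, g, h, i] gives [5, 4, 4, 5, 5, 4, 5, 4, 4]; set D = diag(5, 4, 4, 5, 5, 4, 5, 4, 4) and form L = D - A. The sorted Laplacian eigenvalues are [0, 4, 4, 4, 4, 5, 5, 5, 9]; the algebraic connectivity is the second entry, 4. There is one zero in the spectrum, matching the 1 component.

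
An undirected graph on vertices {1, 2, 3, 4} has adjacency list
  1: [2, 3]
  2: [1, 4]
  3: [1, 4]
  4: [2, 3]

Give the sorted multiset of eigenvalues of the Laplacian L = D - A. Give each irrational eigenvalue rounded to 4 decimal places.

[0, 2, 2, 4]

With the vertex order [1, 2, 3, 4], the degrees are [2, 2, 2, 2], giving D = diag(2, 2, 2, 2) and L = D - A. The multiplicity of 0 as a Laplacian eigenvalue equals the number of connected components. There is one zero in the spectrum, matching the 1 component.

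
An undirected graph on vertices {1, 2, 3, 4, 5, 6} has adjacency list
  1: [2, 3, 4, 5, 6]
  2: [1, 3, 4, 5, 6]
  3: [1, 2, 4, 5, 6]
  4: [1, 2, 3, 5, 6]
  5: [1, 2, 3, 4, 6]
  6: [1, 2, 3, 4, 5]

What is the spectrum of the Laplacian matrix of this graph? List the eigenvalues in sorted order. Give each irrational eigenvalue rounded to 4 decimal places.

Each diagonal entry of L is the vertex degree and each off-diagonal entry is -1 where an edge is present, 0 otherwise; in the order [1, 2, 3, 4, 5, 6] the diagonal is [5, 5, 5, 5, 5, 5]. Since every row of L sums to 0, the all-ones vector is in the kernel and 0 is an eigenvalue.

[0, 6, 6, 6, 6, 6]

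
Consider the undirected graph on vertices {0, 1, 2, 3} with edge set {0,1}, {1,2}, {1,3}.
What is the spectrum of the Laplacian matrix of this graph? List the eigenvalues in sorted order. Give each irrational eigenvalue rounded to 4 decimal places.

Reading degrees in the order [0, 1, 2, 3] gives [1, 3, 1, 1]; set D = diag(1, 3, 1, 1) and form L = D - A. Since every row of L sums to 0, the all-ones vector is in the kernel and 0 is an eigenvalue. By the matrix-tree theorem the graph has (1/4) * product of the nonzero eigenvalues = 1 spanning tree.

[0, 1, 1, 4]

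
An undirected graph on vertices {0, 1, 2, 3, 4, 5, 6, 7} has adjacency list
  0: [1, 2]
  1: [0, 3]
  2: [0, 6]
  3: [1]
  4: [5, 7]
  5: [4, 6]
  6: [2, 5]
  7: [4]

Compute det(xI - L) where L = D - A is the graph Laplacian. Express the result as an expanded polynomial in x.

x^8 - 14x^7 + 78x^6 - 220x^5 + 330x^4 - 252x^3 + 84x^2 - 8x

Reading degrees in the order [0, 1, 2, 3, 4, 5, 6, 7] gives [2, 2, 2, 1, 2, 2, 2, 1]; set D = diag(2, 2, 2, 1, 2, 2, 2, 1) and form L = D - A. Computing det(xI - L) by cofactor expansion (or equivalently via sum-over-permutations) gives x^8 - 14x^7 + 78x^6 - 220x^5 + 330x^4 - 252x^3 + 84x^2 - 8x. The constant term is 0 because L is singular (the all-ones vector lies in its kernel).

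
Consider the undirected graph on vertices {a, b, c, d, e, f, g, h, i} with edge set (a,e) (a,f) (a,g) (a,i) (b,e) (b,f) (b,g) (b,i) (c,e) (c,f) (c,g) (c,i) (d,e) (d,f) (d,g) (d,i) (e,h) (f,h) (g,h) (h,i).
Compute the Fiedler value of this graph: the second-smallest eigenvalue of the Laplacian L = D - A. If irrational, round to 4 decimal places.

Each diagonal entry of L is the vertex degree and each off-diagonal entry is -1 where an edge is present, 0 otherwise; in the order [a, b, c, d, e, f, g, h, i] the diagonal is [4, 4, 4, 4, 5, 5, 5, 4, 5]. The sorted Laplacian eigenvalues are [0, 4, 4, 4, 4, 5, 5, 5, 9]; the algebraic connectivity is the second entry, 4. There is one zero in the spectrum, matching the 1 component.

4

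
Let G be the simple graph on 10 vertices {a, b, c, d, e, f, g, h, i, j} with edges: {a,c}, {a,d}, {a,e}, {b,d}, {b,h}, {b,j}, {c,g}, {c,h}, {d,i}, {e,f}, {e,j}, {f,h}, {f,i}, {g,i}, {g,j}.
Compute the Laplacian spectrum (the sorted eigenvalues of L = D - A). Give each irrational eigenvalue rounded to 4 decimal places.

Reading degrees in the order [a, b, c, d, e, f, g, h, i, j] gives [3, 3, 3, 3, 3, 3, 3, 3, 3, 3]; set D = diag(3, 3, 3, 3, 3, 3, 3, 3, 3, 3) and form L = D - A. L is symmetric positive semidefinite, so every eigenvalue is real and nonnegative. The single zero eigenvalue shows the graph is connected.

[0, 2, 2, 2, 2, 2, 5, 5, 5, 5]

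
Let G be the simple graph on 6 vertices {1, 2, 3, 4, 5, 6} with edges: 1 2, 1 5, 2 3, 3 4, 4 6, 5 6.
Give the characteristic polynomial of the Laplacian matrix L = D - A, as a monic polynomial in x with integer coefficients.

x^6 - 12x^5 + 54x^4 - 112x^3 + 105x^2 - 36x

Each diagonal entry of L is the vertex degree and each off-diagonal entry is -1 where an edge is present, 0 otherwise; in the order [1, 2, 3, 4, 5, 6] the diagonal is [2, 2, 2, 2, 2, 2]. Computing det(xI - L) by cofactor expansion (or equivalently via sum-over-permutations) gives x^6 - 12x^5 + 54x^4 - 112x^3 + 105x^2 - 36x. The constant term is 0 because L is singular (the all-ones vector lies in its kernel). The eigenvalues sum to 12, which equals trace(L) = 2|E|. The largest eigenvalue, 4, is at most the vertex count 6.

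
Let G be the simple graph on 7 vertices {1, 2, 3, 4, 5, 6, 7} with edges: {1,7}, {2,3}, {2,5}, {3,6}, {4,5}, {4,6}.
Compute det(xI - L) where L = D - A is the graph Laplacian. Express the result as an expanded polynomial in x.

Reading degrees in the order [1, 2, 3, 4, 5, 6, 7] gives [1, 2, 2, 2, 2, 2, 1]; set D = diag(1, 2, 2, 2, 2, 2, 1) and form L = D - A. L has integer entries, so p(x) = det(xI - L) has integer coefficients. Expanding the determinant yields x^7 - 12x^6 + 55x^5 - 120x^4 + 125x^3 - 50x^2. The coefficient of x^6 equals -trace(L) = -12, matching the sum of degrees. The eigenvalues sum to 12, which equals trace(L) = 2|E|.

x^7 - 12x^6 + 55x^5 - 120x^4 + 125x^3 - 50x^2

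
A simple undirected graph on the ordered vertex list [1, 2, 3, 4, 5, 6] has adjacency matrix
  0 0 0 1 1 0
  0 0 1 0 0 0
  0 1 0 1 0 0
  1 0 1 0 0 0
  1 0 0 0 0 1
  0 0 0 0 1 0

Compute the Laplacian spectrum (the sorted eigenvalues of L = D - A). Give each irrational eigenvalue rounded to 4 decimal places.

[0, 0.2679, 1, 2, 3, 3.7321]

Reading degrees in the order [1, 2, 3, 4, 5, 6] gives [2, 1, 2, 2, 2, 1]; set D = diag(2, 1, 2, 2, 2, 1) and form L = D - A. The multiplicity of 0 as a Laplacian eigenvalue equals the number of connected components. By the matrix-tree theorem the graph has (1/6) * product of the nonzero eigenvalues = 1 spanning tree.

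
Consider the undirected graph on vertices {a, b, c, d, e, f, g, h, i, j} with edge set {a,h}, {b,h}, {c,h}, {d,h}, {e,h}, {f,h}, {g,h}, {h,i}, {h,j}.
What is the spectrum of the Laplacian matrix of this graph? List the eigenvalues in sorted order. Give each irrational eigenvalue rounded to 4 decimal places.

With the vertex order [a, b, c, d, e, f, g, h, i, j], the degrees are [1, 1, 1, 1, 1, 1, 1, 9, 1, 1], giving D = diag(1, 1, 1, 1, 1, 1, 1, 9, 1, 1) and L = D - A. Since every row of L sums to 0, the all-ones vector is in the kernel and 0 is an eigenvalue. There is one zero in the spectrum, matching the 1 component. The largest eigenvalue, 10, is at most the vertex count 10.

[0, 1, 1, 1, 1, 1, 1, 1, 1, 10]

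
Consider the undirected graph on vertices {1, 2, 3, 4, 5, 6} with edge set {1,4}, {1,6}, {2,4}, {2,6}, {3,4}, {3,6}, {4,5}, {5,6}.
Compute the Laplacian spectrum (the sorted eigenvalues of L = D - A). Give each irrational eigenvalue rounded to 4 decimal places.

[0, 2, 2, 2, 4, 6]

With the vertex order [1, 2, 3, 4, 5, 6], the degrees are [2, 2, 2, 4, 2, 4], giving D = diag(2, 2, 2, 4, 2, 4) and L = D - A. L is symmetric positive semidefinite, so every eigenvalue is real and nonnegative. The single zero eigenvalue shows the graph is connected. There is one zero in the spectrum, matching the 1 component.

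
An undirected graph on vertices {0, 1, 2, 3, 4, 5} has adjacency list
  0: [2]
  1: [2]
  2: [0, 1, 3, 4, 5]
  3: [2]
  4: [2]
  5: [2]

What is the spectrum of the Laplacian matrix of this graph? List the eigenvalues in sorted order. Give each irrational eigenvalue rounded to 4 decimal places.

With the vertex order [0, 1, 2, 3, 4, 5], the degrees are [1, 1, 5, 1, 1, 1], giving D = diag(1, 1, 5, 1, 1, 1) and L = D - A. The multiplicity of 0 as a Laplacian eigenvalue equals the number of connected components. The single zero eigenvalue shows the graph is connected. The eigenvalues sum to 10, which equals trace(L) = 2|E|.

[0, 1, 1, 1, 1, 6]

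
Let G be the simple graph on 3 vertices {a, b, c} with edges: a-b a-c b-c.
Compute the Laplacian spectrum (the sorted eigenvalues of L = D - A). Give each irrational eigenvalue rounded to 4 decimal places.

Each diagonal entry of L is the vertex degree and each off-diagonal entry is -1 where an edge is present, 0 otherwise; in the order [a, b, c] the diagonal is [2, 2, 2]. Since every row of L sums to 0, the all-ones vector is in the kernel and 0 is an eigenvalue.

[0, 3, 3]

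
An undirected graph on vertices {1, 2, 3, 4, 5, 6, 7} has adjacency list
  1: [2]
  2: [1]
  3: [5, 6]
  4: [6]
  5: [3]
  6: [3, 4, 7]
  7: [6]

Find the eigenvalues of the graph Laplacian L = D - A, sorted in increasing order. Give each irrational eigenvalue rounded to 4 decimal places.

With the vertex order [1, 2, 3, 4, 5, 6, 7], the degrees are [1, 1, 2, 1, 1, 3, 1], giving D = diag(1, 1, 2, 1, 1, 3, 1) and L = D - A. The multiplicity of 0 as a Laplacian eigenvalue equals the number of connected components. The 2 zero eigenvalues correspond to the 2 connected components. The largest eigenvalue, 4.1701, is at most the vertex count 7. There are 2 zeros in the spectrum, matching the 2 components.

[0, 0, 0.5188, 1, 2, 2.3111, 4.1701]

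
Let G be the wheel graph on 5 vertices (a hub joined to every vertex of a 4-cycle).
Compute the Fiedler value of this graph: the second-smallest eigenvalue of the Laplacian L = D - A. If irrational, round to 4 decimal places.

3

The graph has 5 vertices and degree multiset [4, 3, 3, 3, 3]; D is the diagonal matrix of degrees and L = D - A. The smallest Laplacian eigenvalue is always 0. The next one, lambda_2 = 3, measures how hard the graph is to disconnect: larger values mean better connectivity. By the matrix-tree theorem the graph has (1/5) * product of the nonzero eigenvalues = 45 spanning trees. The largest eigenvalue, 5, is at most the vertex count 5.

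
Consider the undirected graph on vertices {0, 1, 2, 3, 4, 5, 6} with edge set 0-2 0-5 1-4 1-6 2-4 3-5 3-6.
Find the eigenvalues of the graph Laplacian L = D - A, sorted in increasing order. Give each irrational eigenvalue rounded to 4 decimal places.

[0, 0.7530, 0.7530, 2.4450, 2.4450, 3.8019, 3.8019]

Reading degrees in the order [0, 1, 2, 3, 4, 5, 6] gives [2, 2, 2, 2, 2, 2, 2]; set D = diag(2, 2, 2, 2, 2, 2, 2) and form L = D - A. Since every row of L sums to 0, the all-ones vector is in the kernel and 0 is an eigenvalue. By the matrix-tree theorem the graph has (1/7) * product of the nonzero eigenvalues = 7 spanning trees. The largest eigenvalue, 3.8019, is at most the vertex count 7.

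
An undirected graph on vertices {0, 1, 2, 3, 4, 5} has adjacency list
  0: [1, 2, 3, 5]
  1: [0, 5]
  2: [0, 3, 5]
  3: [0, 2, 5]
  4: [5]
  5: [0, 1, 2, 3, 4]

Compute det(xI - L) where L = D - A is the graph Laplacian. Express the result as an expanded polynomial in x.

Each diagonal entry of L is the vertex degree and each off-diagonal entry is -1 where an edge is present, 0 otherwise; in the order [0, 1, 2, 3, 4, 5] the diagonal is [4, 2, 3, 3, 1, 5]. Computing det(xI - L) by cofactor expansion (or equivalently via sum-over-permutations) gives x^6 - 18x^5 + 121x^4 - 372x^3 + 508x^2 - 240x. The constant term is 0 because L is singular (the all-ones vector lies in its kernel). There is one zero in the spectrum, matching the 1 component.

x^6 - 18x^5 + 121x^4 - 372x^3 + 508x^2 - 240x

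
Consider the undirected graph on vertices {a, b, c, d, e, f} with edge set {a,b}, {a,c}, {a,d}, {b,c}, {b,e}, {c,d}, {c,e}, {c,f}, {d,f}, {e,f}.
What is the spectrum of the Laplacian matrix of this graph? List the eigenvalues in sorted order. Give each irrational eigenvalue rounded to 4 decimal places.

Reading degrees in the order [a, b, c, d, e, f] gives [3, 3, 5, 3, 3, 3]; set D = diag(3, 3, 5, 3, 3, 3) and form L = D - A. Diagonalising L (or applying a numerical eigensolver to the 6x6 matrix) gives the spectrum above.

[0, 2.3820, 2.3820, 4.6180, 4.6180, 6]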